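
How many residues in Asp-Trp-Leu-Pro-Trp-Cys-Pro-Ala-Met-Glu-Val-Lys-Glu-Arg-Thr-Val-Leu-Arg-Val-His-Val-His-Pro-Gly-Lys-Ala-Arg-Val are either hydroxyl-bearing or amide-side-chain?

Hydroxyl-bearing: S, T, Y. Amide-side-chain: N, Q.
Hydroxyl-bearing residues here: Thr15 (1).
Amide-side-chain residues here: none (0).
The two groups share no amino acid, so total = 1 + 0 = 1.

1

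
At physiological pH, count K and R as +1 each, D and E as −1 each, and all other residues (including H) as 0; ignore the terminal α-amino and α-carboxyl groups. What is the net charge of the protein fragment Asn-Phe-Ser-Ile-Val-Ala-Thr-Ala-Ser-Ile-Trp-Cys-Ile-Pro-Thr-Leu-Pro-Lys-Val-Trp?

Positive (K, R): Lys18 → +1.
Negative (D, E): none → −0.
Net charge = (+1) + (−0) = +1.

+1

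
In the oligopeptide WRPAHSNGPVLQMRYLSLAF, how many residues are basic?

3

K, R, and H are the three residues with basic side chains (ε-amine, guanidinium, and imidazole respectively).
Matching residues: R2, H5, R14.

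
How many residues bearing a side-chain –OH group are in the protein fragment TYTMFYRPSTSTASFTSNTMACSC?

13

The –OH-bearing residues are Ser, Thr (aliphatic alcohols), and Tyr (phenol).
Matching residues: T1, Y2, T3, Y6, S9, T10, S11, T12, S14, T16, S17, T19, S23.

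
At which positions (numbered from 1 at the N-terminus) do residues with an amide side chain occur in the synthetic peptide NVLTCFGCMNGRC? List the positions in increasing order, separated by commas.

The amide-side-chain residues are Asn (N) and Gln (Q).
Matching residues: N1, N10.

1, 10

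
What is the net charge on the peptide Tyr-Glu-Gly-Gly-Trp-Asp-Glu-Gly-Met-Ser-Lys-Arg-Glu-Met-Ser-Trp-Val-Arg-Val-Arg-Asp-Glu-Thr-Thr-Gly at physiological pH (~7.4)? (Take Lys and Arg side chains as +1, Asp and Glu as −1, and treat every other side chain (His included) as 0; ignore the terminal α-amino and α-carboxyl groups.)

-2

Positive (K, R): Lys11, Arg12, Arg18, Arg20 → +4.
Negative (D, E): Glu2, Asp6, Glu7, Glu13, Asp21, Glu22 → −6.
Net charge = (+4) + (−6) = −2.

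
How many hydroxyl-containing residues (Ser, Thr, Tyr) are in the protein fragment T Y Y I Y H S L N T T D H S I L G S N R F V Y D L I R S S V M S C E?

13

Matching residues: T1, Y2, Y3, Y5, S7, T10, T11, S14, S18, Y23, S28, S29, S32.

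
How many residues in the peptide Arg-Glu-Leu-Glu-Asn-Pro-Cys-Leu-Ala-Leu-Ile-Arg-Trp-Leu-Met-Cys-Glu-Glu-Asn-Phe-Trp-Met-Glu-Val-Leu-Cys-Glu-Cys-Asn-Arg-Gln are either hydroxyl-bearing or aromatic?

3

Hydroxyl-bearing: S, T, Y. Aromatic: F, W, Y.
Hydroxyl-bearing residues here: none (0).
Aromatic residues here: Trp13, Phe20, Trp21 (3).
(Y belongs to both groups, but none appear in this sequence.) Total = 0 + 3 = 3.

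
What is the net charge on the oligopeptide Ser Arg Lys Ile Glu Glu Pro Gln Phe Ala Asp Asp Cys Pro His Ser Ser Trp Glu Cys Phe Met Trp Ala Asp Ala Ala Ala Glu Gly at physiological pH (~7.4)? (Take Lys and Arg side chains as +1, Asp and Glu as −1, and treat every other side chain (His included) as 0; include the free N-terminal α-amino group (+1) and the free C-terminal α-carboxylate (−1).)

Positive (K, R): Arg2, Lys3 → +2.
Negative (D, E): Glu5, Glu6, Asp11, Asp12, Glu19, Asp25, Glu29 → −7.
The N-terminus (+1) and C-terminus (−1) cancel.
Net charge = (+2) + (−7) = −5.

-5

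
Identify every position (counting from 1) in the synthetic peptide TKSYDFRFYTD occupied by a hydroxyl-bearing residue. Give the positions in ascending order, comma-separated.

S, T, and Y are the three residues with a side-chain hydroxyl.
Matching residues: T1, S3, Y4, Y9, T10.

1, 3, 4, 9, 10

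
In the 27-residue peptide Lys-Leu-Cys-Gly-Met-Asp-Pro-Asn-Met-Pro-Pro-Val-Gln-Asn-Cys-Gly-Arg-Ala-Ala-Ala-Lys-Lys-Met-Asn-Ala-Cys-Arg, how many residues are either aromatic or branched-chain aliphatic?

Aromatic: F, W, Y. Branched-chain aliphatic: I, L, V.
Aromatic residues here: none (0).
Branched-chain aliphatic residues here: Leu2, Val12 (2).
The two groups share no amino acid, so total = 0 + 2 = 2.

2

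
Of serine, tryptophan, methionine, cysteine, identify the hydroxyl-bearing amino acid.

serine

Serine (S), threonine (T), and tyrosine (Y) each carry a hydroxyl group on the side chain.
Of the listed options, only serine belongs to this group.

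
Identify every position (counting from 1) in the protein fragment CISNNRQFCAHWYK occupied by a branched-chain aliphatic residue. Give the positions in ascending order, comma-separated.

The BCAAs are Val, Leu, and Ile — aliphatic side chains with a branch point.
Matching residues: I2.

2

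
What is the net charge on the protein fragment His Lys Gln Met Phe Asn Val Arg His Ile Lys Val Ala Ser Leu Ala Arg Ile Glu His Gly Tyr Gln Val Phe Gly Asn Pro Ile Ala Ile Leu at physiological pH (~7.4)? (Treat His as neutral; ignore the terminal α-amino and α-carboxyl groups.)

+3

Near pH 7.4, K and R contribute +1 each, D and E contribute −1 each, and every other side chain (His included, as stated) is uncharged.
Positive (K, R): Lys2, Arg8, Lys11, Arg17 → +4.
Negative (D, E): Glu19 → −1.
Net charge = (+4) + (−1) = +3.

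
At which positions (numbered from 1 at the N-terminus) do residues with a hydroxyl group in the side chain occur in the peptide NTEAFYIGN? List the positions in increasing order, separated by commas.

2, 6

The –OH-bearing residues are Ser, Thr (aliphatic alcohols), and Tyr (phenol).
Matching residues: T2, Y6.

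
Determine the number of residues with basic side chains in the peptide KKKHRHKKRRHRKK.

14

The basic amino acids are Lys (K), Arg (R), and His (H).
Matching residues: K1, K2, K3, H4, R5, H6, K7, K8, R9, R10, H11, R12, K13, K14.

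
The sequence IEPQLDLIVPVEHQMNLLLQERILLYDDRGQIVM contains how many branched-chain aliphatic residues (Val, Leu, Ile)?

14

Matching residues: I1, L5, L7, I8, V9, V11, L17, L18, L19, I23, L24, L25, I32, V33.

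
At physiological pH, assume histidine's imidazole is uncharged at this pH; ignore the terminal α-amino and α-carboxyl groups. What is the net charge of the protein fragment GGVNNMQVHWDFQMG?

-1

At pH ~7.4 the Lys and Arg side chains are protonated (+1), the Asp and Glu side chains are deprotonated (−1), and with His taken as neutral all other side chains carry no charge.
Positive (K, R): none → +0.
Negative (D, E): D11 → −1.
Net charge = (+0) + (−1) = −1.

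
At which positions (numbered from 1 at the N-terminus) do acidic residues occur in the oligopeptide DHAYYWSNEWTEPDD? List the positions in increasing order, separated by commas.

Only D (aspartate) and E (glutamate) carry a side-chain carboxylic acid.
Matching residues: D1, E9, E12, D14, D15.

1, 9, 12, 14, 15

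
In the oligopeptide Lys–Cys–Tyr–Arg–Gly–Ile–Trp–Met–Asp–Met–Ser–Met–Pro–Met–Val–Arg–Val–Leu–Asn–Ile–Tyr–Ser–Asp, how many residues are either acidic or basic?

5

Acidic: D, E. Basic: H, K, R.
Acidic residues here: Asp9, Asp23 (2).
Basic residues here: Lys1, Arg4, Arg16 (3).
The two groups share no amino acid, so total = 2 + 3 = 5.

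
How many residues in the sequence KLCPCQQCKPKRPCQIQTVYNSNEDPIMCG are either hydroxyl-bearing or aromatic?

3

Hydroxyl-bearing: S, T, Y. Aromatic: F, W, Y.
Hydroxyl-bearing residues here: T18, Y20, S22 (3).
Aromatic residues here: Y20 (1).
Y is in both groups, so the 1 Y residue must not be double-counted.
Total = 3 + 1 − 1 = 3.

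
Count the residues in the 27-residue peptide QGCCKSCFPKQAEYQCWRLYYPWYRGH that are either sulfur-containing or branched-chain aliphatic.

5

Sulfur-containing: C, M. Branched-chain aliphatic: I, L, V.
Sulfur-containing residues here: C3, C4, C7, C16 (4).
Branched-chain aliphatic residues here: L19 (1).
The two groups share no amino acid, so total = 4 + 1 = 5.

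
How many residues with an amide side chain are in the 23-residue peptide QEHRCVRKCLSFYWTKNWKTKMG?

2

Asparagine (N) and glutamine (Q) have uncharged amide side chains.
Matching residues: Q1, N17.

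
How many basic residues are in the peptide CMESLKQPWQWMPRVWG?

2

K, R, and H are the three residues with basic side chains (ε-amine, guanidinium, and imidazole respectively).
Matching residues: K6, R14.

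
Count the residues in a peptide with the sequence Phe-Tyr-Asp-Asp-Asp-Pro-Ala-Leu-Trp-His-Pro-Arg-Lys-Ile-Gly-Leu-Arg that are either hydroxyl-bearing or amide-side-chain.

1

Hydroxyl-bearing: S, T, Y. Amide-side-chain: N, Q.
Hydroxyl-bearing residues here: Tyr2 (1).
Amide-side-chain residues here: none (0).
The two groups share no amino acid, so total = 1 + 0 = 1.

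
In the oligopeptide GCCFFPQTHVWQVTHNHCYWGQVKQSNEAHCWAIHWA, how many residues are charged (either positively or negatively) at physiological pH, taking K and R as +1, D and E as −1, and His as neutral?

Charged side chains at pH ~7.4: K, R (positive); D, E (negative).
Matching residues: K24, E28.

2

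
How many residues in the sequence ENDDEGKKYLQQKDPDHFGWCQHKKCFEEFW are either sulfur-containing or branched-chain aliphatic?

Sulfur-containing: C, M. Branched-chain aliphatic: I, L, V.
Sulfur-containing residues here: C21, C26 (2).
Branched-chain aliphatic residues here: L10 (1).
The two groups share no amino acid, so total = 2 + 1 = 3.

3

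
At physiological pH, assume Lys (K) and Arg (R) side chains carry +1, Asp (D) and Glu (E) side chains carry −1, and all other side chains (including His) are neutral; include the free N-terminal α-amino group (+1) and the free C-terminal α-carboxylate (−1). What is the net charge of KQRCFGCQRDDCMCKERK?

Positive (K, R): K1, R3, R9, K15, R17, K18 → +6.
Negative (D, E): D10, D11, E16 → −3.
The N-terminus (+1) and C-terminus (−1) cancel.
Net charge = (+6) + (−3) = +3.

+3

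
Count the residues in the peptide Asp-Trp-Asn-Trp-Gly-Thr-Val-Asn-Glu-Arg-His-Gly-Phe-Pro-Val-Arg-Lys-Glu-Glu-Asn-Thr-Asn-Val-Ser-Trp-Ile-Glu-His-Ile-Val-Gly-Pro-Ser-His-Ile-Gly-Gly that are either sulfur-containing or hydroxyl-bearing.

Sulfur-containing: C, M. Hydroxyl-bearing: S, T, Y.
Sulfur-containing residues here: none (0).
Hydroxyl-bearing residues here: Thr6, Thr21, Ser24, Ser33 (4).
The two groups share no amino acid, so total = 0 + 4 = 4.

4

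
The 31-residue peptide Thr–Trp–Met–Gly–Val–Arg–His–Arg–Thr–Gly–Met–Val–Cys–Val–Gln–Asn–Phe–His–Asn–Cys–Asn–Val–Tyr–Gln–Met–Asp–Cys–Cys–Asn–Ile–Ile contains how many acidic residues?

1

Only D (aspartate) and E (glutamate) carry a side-chain carboxylic acid.
Matching residues: Asp26.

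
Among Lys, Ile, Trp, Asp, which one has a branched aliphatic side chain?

The BCAAs are Val, Leu, and Ile — aliphatic side chains with a branch point.
Of the listed options, only Ile belongs to this group.

Ile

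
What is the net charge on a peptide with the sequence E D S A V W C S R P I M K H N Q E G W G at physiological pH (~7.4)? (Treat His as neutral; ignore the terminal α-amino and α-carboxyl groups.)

-1

At pH ~7.4 the Lys and Arg side chains are protonated (+1), the Asp and Glu side chains are deprotonated (−1), and with His taken as neutral all other side chains carry no charge.
Positive (K, R): R9, K13 → +2.
Negative (D, E): E1, D2, E17 → −3.
Net charge = (+2) + (−3) = −1.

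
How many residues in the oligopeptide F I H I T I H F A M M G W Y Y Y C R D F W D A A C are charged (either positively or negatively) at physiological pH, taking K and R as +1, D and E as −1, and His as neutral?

3

Charged side chains at pH ~7.4: K, R (positive); D, E (negative).
Matching residues: R18, D19, D22.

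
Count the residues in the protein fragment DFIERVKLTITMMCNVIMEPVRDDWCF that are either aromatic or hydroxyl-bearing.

Aromatic: F, W, Y. Hydroxyl-bearing: S, T, Y.
Aromatic residues here: F2, W25, F27 (3).
Hydroxyl-bearing residues here: T9, T11 (2).
(Y belongs to both groups, but none appear in this sequence.) Total = 3 + 2 = 5.

5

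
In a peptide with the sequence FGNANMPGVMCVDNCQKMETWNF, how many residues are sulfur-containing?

5

Cysteine (C, thiol) and methionine (M, thioether) are the two sulfur-containing amino acids.
Matching residues: M6, M10, C11, C15, M18.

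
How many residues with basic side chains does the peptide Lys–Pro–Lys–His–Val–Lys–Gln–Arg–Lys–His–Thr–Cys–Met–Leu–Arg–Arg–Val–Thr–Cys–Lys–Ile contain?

10

K, R, and H are the three residues with basic side chains (ε-amine, guanidinium, and imidazole respectively).
Matching residues: Lys1, Lys3, His4, Lys6, Arg8, Lys9, His10, Arg15, Arg16, Lys20.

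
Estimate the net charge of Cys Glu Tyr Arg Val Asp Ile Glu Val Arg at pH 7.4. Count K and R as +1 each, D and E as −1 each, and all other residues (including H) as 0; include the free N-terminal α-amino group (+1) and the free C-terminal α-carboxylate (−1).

-1

Positive (K, R): Arg4, Arg10 → +2.
Negative (D, E): Glu2, Asp6, Glu8 → −3.
The N-terminus (+1) and C-terminus (−1) cancel.
Net charge = (+2) + (−3) = −1.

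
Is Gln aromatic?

No

F, W, and Y each carry an aromatic ring on the side chain.
Glutamine is not in this group.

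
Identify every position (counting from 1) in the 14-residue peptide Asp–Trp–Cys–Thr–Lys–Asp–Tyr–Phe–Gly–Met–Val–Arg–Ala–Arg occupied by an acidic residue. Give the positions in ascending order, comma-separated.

Aspartate (D) and glutamate (E) have carboxylic-acid side chains and are the acidic amino acids.
Matching residues: Asp1, Asp6.

1, 6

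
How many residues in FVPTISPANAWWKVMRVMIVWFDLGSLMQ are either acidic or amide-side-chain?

3

Acidic: D, E. Amide-side-chain: N, Q.
Acidic residues here: D23 (1).
Amide-side-chain residues here: N9, Q29 (2).
The two groups share no amino acid, so total = 1 + 2 = 3.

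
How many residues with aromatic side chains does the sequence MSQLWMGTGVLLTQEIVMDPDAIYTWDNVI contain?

3

F, W, and Y each carry an aromatic ring on the side chain.
Matching residues: W5, Y24, W26.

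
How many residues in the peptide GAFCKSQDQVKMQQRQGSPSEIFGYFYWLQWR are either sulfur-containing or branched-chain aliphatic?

Sulfur-containing: C, M. Branched-chain aliphatic: I, L, V.
Sulfur-containing residues here: C4, M12 (2).
Branched-chain aliphatic residues here: V10, I22, L29 (3).
The two groups share no amino acid, so total = 2 + 3 = 5.

5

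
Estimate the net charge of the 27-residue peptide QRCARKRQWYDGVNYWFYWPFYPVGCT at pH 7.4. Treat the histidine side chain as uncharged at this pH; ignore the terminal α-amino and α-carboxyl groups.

+3

Near pH 7.4, K and R contribute +1 each, D and E contribute −1 each, and every other side chain (His included, as stated) is uncharged.
Positive (K, R): R2, R5, K6, R7 → +4.
Negative (D, E): D11 → −1.
Net charge = (+4) + (−1) = +3.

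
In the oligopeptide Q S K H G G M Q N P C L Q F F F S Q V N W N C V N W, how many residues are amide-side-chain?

8

The amide-side-chain residues are Asn (N) and Gln (Q).
Matching residues: Q1, Q8, N9, Q13, Q18, N20, N22, N25.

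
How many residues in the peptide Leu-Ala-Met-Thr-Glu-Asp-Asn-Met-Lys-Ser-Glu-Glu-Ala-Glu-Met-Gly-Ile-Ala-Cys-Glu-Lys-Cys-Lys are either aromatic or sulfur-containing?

5

Aromatic: F, W, Y. Sulfur-containing: C, M.
Aromatic residues here: none (0).
Sulfur-containing residues here: Met3, Met8, Met15, Cys19, Cys22 (5).
The two groups share no amino acid, so total = 0 + 5 = 5.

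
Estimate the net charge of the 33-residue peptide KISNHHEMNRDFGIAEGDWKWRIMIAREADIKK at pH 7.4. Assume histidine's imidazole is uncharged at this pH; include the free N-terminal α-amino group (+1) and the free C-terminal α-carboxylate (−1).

Near pH 7.4, K and R contribute +1 each, D and E contribute −1 each, and every other side chain (His included, as stated) is uncharged.
Positive (K, R): K1, R10, K20, R22, R27, K32, K33 → +7.
Negative (D, E): E7, D11, E16, D18, E28, D30 → −6.
The N-terminus (+1) and C-terminus (−1) cancel.
Net charge = (+7) + (−6) = +1.

+1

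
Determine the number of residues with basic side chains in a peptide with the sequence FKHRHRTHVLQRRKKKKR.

13

The basic amino acids are Lys (K), Arg (R), and His (H).
Matching residues: K2, H3, R4, H5, R6, H8, R12, R13, K14, K15, K16, K17, R18.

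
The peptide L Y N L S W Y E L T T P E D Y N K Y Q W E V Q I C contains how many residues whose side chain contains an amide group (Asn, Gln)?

4

Matching residues: N3, N16, Q19, Q23.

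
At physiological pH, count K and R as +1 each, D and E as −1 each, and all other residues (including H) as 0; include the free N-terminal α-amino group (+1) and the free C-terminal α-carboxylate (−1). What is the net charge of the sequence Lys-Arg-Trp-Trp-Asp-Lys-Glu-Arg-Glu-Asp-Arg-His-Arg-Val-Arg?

Positive (K, R): Lys1, Arg2, Lys6, Arg8, Arg11, Arg13, Arg15 → +7.
Negative (D, E): Asp5, Glu7, Glu9, Asp10 → −4.
The N-terminus (+1) and C-terminus (−1) cancel.
Net charge = (+7) + (−4) = +3.

+3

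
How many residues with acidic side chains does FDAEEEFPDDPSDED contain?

9

Aspartate (D) and glutamate (E) have carboxylic-acid side chains and are the acidic amino acids.
Matching residues: D2, E4, E5, E6, D9, D10, D13, E14, D15.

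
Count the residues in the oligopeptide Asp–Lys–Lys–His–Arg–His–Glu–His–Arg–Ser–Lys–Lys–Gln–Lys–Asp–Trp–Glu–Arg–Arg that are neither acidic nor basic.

3

Acidic: D, E. Basic: K, R, H. All other residues are neither.
Matching residues: Ser10, Gln13, Trp16.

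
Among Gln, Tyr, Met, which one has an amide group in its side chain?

Only N (asparagine) and Q (glutamine) carry a side-chain carboxamide.
Of the listed options, only Gln belongs to this group.

Gln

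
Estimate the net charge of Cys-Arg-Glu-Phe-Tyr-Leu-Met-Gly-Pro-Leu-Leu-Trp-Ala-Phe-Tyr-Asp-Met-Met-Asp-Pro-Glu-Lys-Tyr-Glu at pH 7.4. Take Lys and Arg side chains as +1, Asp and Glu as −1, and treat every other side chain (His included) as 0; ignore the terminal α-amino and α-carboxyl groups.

-3

Positive (K, R): Arg2, Lys22 → +2.
Negative (D, E): Glu3, Asp16, Asp19, Glu21, Glu24 → −5.
Net charge = (+2) + (−5) = −3.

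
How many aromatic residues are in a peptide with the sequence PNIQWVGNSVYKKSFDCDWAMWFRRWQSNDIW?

8

Phenylalanine (F), tryptophan (W), and tyrosine (Y) have aromatic ring side chains.
Matching residues: W5, Y11, F15, W19, W22, F23, W26, W32.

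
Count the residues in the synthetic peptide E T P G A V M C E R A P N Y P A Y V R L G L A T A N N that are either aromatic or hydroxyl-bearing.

4

Aromatic: F, W, Y. Hydroxyl-bearing: S, T, Y.
Aromatic residues here: Y14, Y17 (2).
Hydroxyl-bearing residues here: T2, Y14, Y17, T24 (4).
Y is in both groups, so the 2 Y residues must not be double-counted.
Total = 2 + 4 − 2 = 4.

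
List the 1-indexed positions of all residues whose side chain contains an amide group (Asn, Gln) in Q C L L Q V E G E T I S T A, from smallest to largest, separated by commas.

Matching residues: Q1, Q5.

1, 5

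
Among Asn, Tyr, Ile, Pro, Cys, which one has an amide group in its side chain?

Only N (asparagine) and Q (glutamine) carry a side-chain carboxamide.
Of the listed options, only Asn belongs to this group.

Asn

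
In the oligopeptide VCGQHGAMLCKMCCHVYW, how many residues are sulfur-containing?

Cysteine (C, thiol) and methionine (M, thioether) are the two sulfur-containing amino acids.
Matching residues: C2, M8, C10, M12, C13, C14.

6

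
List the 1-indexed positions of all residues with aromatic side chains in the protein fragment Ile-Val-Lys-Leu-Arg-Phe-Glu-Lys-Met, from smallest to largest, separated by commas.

Phenylalanine (F), tryptophan (W), and tyrosine (Y) have aromatic ring side chains.
Matching residues: Phe6.

6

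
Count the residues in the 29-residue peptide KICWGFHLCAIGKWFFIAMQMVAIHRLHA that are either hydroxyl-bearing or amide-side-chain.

Hydroxyl-bearing: S, T, Y. Amide-side-chain: N, Q.
Hydroxyl-bearing residues here: none (0).
Amide-side-chain residues here: Q20 (1).
The two groups share no amino acid, so total = 0 + 1 = 1.

1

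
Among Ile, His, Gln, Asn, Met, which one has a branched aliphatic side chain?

Valine (V), leucine (L), and isoleucine (I) are the branched-chain amino acids.
Of the listed options, only Ile belongs to this group.

Ile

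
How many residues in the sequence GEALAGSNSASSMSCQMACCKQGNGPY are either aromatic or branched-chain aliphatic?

2

Aromatic: F, W, Y. Branched-chain aliphatic: I, L, V.
Aromatic residues here: Y27 (1).
Branched-chain aliphatic residues here: L4 (1).
The two groups share no amino acid, so total = 1 + 1 = 2.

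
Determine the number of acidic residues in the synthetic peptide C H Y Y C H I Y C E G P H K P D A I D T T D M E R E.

Aspartate (D) and glutamate (E) have carboxylic-acid side chains and are the acidic amino acids.
Matching residues: E10, D16, D19, D22, E24, E26.

6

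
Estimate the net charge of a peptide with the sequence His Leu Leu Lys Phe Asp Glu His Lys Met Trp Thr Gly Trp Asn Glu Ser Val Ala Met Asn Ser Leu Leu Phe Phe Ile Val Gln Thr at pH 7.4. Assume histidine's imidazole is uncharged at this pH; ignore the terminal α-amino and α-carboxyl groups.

-1

The side chains ionized at physiological pH are Lys/Arg (+1) and Asp/Glu (−1); with His treated as neutral, nothing else contributes.
Positive (K, R): Lys4, Lys9 → +2.
Negative (D, E): Asp6, Glu7, Glu16 → −3.
Net charge = (+2) + (−3) = −1.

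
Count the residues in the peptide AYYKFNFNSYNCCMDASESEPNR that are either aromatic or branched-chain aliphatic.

Aromatic: F, W, Y. Branched-chain aliphatic: I, L, V.
Aromatic residues here: Y2, Y3, F5, F7, Y10 (5).
Branched-chain aliphatic residues here: none (0).
The two groups share no amino acid, so total = 5 + 0 = 5.

5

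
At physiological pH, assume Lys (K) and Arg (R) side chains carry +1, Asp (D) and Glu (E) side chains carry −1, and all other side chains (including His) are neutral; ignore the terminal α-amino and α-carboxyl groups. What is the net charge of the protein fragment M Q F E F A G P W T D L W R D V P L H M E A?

-3

Positive (K, R): R14 → +1.
Negative (D, E): E4, D11, D15, E21 → −4.
Net charge = (+1) + (−4) = −3.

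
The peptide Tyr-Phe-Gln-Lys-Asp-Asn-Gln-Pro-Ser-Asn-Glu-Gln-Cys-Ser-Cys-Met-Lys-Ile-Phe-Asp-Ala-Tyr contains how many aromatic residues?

The aromatic amino acids are Phe (F, benzyl), Trp (W, indole), and Tyr (Y, phenol).
Matching residues: Tyr1, Phe2, Phe19, Tyr22.

4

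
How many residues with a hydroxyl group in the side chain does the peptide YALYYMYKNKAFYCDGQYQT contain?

The –OH-bearing residues are Ser, Thr (aliphatic alcohols), and Tyr (phenol).
Matching residues: Y1, Y4, Y5, Y7, Y13, Y18, T20.

7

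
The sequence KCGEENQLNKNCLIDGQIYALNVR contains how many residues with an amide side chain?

The amide-side-chain residues are Asn (N) and Gln (Q).
Matching residues: N6, Q7, N9, N11, Q17, N22.

6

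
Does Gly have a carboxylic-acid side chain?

Only D (aspartate) and E (glutamate) carry a side-chain carboxylic acid.
Glycine is not in this group.

No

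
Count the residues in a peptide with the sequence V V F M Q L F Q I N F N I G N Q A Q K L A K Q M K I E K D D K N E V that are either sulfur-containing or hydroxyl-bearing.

Sulfur-containing: C, M. Hydroxyl-bearing: S, T, Y.
Sulfur-containing residues here: M4, M24 (2).
Hydroxyl-bearing residues here: none (0).
The two groups share no amino acid, so total = 2 + 0 = 2.

2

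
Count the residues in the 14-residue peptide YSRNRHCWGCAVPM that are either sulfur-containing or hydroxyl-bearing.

5

Sulfur-containing: C, M. Hydroxyl-bearing: S, T, Y.
Sulfur-containing residues here: C7, C10, M14 (3).
Hydroxyl-bearing residues here: Y1, S2 (2).
The two groups share no amino acid, so total = 3 + 2 = 5.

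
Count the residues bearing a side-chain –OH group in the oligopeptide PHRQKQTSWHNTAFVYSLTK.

S, T, and Y are the three residues with a side-chain hydroxyl.
Matching residues: T7, S8, T12, Y16, S17, T19.

6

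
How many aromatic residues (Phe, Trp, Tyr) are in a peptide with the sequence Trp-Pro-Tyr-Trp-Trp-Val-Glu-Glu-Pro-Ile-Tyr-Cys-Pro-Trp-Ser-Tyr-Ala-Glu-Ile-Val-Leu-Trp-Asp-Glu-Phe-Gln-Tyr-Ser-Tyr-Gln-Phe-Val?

Matching residues: Trp1, Tyr3, Trp4, Trp5, Tyr11, Trp14, Tyr16, Trp22, Phe25, Tyr27, Tyr29, Phe31.

12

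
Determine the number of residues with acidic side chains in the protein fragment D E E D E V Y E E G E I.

8

Aspartate (D) and glutamate (E) have carboxylic-acid side chains and are the acidic amino acids.
Matching residues: D1, E2, E3, D4, E5, E8, E9, E11.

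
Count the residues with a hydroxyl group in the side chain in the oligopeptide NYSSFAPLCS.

4

The –OH-bearing residues are Ser, Thr (aliphatic alcohols), and Tyr (phenol).
Matching residues: Y2, S3, S4, S10.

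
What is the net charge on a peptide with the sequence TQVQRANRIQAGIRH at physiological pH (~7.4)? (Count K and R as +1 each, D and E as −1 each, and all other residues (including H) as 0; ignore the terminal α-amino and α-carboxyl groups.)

+3

Positive (K, R): R5, R8, R14 → +3.
Negative (D, E): none → −0.
Net charge = (+3) + (−0) = +3.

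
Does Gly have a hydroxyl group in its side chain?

Serine (S), threonine (T), and tyrosine (Y) each carry a hydroxyl group on the side chain.
Glycine is not in this group.

No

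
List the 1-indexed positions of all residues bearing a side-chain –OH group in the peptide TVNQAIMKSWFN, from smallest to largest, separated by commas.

1, 9

Serine (S), threonine (T), and tyrosine (Y) each carry a hydroxyl group on the side chain.
Matching residues: T1, S9.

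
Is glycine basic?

K, R, and H are the three residues with basic side chains (ε-amine, guanidinium, and imidazole respectively).
Glycine is not in this group.

No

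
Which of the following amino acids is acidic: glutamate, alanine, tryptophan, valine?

The acidic residues are Asp (D) and Glu (E), whose side chains end in a carboxylate group.
Of the listed options, only glutamate belongs to this group.

glutamate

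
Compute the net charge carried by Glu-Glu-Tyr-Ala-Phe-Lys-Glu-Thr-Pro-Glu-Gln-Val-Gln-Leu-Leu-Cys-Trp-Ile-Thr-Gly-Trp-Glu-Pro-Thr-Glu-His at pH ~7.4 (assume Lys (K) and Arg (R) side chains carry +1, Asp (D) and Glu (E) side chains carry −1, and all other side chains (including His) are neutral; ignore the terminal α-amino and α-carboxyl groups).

-5

Positive (K, R): Lys6 → +1.
Negative (D, E): Glu1, Glu2, Glu7, Glu10, Glu22, Glu25 → −6.
Net charge = (+1) + (−6) = −5.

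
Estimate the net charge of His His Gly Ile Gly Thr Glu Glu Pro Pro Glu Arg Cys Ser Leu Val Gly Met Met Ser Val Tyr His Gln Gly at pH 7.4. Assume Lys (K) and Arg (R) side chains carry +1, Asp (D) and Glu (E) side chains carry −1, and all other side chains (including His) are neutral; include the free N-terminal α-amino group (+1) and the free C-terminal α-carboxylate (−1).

Positive (K, R): Arg12 → +1.
Negative (D, E): Glu7, Glu8, Glu11 → −3.
The N-terminus (+1) and C-terminus (−1) cancel.
Net charge = (+1) + (−3) = −2.

-2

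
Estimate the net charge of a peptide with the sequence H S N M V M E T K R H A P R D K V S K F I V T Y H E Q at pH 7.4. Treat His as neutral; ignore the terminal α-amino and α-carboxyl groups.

+2

At pH ~7.4 the Lys and Arg side chains are protonated (+1), the Asp and Glu side chains are deprotonated (−1), and with His taken as neutral all other side chains carry no charge.
Positive (K, R): K9, R10, R14, K16, K19 → +5.
Negative (D, E): E7, D15, E26 → −3.
Net charge = (+5) + (−3) = +2.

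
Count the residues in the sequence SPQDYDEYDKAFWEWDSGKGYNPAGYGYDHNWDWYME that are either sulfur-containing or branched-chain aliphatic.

Sulfur-containing: C, M. Branched-chain aliphatic: I, L, V.
Sulfur-containing residues here: M36 (1).
Branched-chain aliphatic residues here: none (0).
The two groups share no amino acid, so total = 1 + 0 = 1.

1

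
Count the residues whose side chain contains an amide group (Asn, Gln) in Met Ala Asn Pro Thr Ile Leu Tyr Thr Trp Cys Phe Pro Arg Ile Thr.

Matching residues: Asn3.

1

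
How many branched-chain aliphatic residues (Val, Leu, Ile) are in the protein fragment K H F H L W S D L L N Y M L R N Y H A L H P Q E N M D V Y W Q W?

6

Matching residues: L5, L9, L10, L14, L20, V28.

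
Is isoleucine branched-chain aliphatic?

Valine (V), leucine (L), and isoleucine (I) are the branched-chain amino acids.
Isoleucine is in this group.

Yes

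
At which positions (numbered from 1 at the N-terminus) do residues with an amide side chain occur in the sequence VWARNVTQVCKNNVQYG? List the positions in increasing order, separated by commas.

5, 8, 12, 13, 15

Asparagine (N) and glutamine (Q) have uncharged amide side chains.
Matching residues: N5, Q8, N12, N13, Q15.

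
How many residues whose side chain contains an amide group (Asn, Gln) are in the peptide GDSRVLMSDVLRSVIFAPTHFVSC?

None of the 24 residues belong to this group.

0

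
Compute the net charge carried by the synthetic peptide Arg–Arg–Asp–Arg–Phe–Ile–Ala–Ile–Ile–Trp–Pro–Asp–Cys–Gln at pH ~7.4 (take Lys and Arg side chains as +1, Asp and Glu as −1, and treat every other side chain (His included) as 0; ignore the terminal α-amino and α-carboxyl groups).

Positive (K, R): Arg1, Arg2, Arg4 → +3.
Negative (D, E): Asp3, Asp12 → −2.
Net charge = (+3) + (−2) = +1.

+1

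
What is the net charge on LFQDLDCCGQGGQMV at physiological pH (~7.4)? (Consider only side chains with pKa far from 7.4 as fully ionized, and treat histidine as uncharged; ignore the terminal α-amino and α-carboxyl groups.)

Near pH 7.4, K and R contribute +1 each, D and E contribute −1 each, and every other side chain (His included, as stated) is uncharged.
Positive (K, R): none → +0.
Negative (D, E): D4, D6 → −2.
Net charge = (+0) + (−2) = −2.

-2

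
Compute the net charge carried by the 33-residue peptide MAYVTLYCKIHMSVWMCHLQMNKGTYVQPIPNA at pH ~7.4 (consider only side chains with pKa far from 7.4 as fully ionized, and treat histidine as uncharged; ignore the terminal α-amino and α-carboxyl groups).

+2

At pH ~7.4 the Lys and Arg side chains are protonated (+1), the Asp and Glu side chains are deprotonated (−1), and with His taken as neutral all other side chains carry no charge.
Positive (K, R): K9, K23 → +2.
Negative (D, E): none → −0.
Net charge = (+2) + (−0) = +2.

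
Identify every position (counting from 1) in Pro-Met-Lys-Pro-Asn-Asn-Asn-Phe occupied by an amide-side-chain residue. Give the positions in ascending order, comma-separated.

5, 6, 7

The amide-side-chain residues are Asn (N) and Gln (Q).
Matching residues: Asn5, Asn6, Asn7.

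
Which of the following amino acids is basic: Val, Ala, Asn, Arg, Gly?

Arg

The basic amino acids are Lys (K), Arg (R), and His (H).
Of the listed options, only Arg belongs to this group.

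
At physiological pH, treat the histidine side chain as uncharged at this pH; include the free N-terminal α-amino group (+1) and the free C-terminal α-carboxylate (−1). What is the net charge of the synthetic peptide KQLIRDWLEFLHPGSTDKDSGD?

At pH ~7.4 the Lys and Arg side chains are protonated (+1), the Asp and Glu side chains are deprotonated (−1), and with His taken as neutral all other side chains carry no charge.
Positive (K, R): K1, R5, K18 → +3.
Negative (D, E): D6, E9, D17, D19, D22 → −5.
The N-terminus (+1) and C-terminus (−1) cancel.
Net charge = (+3) + (−5) = −2.

-2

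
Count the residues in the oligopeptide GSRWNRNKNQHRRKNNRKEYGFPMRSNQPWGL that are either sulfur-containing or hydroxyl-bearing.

4

Sulfur-containing: C, M. Hydroxyl-bearing: S, T, Y.
Sulfur-containing residues here: M24 (1).
Hydroxyl-bearing residues here: S2, Y20, S26 (3).
The two groups share no amino acid, so total = 1 + 3 = 4.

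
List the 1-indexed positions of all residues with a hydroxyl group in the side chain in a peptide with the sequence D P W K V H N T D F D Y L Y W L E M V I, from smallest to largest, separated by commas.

8, 12, 14

S, T, and Y are the three residues with a side-chain hydroxyl.
Matching residues: T8, Y12, Y14.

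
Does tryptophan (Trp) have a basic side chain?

No

K, R, and H are the three residues with basic side chains (ε-amine, guanidinium, and imidazole respectively).
Tryptophan is not in this group.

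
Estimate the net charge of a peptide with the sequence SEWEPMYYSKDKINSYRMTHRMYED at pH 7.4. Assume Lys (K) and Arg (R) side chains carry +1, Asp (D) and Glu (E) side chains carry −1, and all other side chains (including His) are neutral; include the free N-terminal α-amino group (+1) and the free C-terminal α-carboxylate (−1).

-1

Positive (K, R): K10, K12, R17, R21 → +4.
Negative (D, E): E2, E4, D11, E24, D25 → −5.
The N-terminus (+1) and C-terminus (−1) cancel.
Net charge = (+4) + (−5) = −1.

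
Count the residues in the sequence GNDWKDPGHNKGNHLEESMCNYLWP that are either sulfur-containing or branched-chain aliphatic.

4

Sulfur-containing: C, M. Branched-chain aliphatic: I, L, V.
Sulfur-containing residues here: M19, C20 (2).
Branched-chain aliphatic residues here: L15, L23 (2).
The two groups share no amino acid, so total = 2 + 2 = 4.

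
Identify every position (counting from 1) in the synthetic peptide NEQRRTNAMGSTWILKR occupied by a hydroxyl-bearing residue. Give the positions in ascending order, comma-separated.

Matching residues: T6, S11, T12.

6, 11, 12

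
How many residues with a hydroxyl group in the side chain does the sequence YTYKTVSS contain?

Serine (S), threonine (T), and tyrosine (Y) each carry a hydroxyl group on the side chain.
Matching residues: Y1, T2, Y3, T5, S7, S8.

6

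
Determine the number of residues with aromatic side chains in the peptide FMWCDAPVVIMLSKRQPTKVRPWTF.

4

F, W, and Y each carry an aromatic ring on the side chain.
Matching residues: F1, W3, W23, F25.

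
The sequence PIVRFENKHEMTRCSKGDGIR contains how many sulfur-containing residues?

2

Only Cys (C) and Met (M) have a sulfur atom in the side chain.
Matching residues: M11, C14.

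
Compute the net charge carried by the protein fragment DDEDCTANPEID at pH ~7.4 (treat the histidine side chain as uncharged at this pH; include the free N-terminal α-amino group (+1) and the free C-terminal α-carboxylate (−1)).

-6

At pH ~7.4 the Lys and Arg side chains are protonated (+1), the Asp and Glu side chains are deprotonated (−1), and with His taken as neutral all other side chains carry no charge.
Positive (K, R): none → +0.
Negative (D, E): D1, D2, E3, D4, E10, D12 → −6.
The N-terminus (+1) and C-terminus (−1) cancel.
Net charge = (+0) + (−6) = −6.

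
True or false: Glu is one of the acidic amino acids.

Aspartate (D) and glutamate (E) have carboxylic-acid side chains and are the acidic amino acids.
Glutamate is in this group.

True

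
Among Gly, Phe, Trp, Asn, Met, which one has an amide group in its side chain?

Asn

The amide-side-chain residues are Asn (N) and Gln (Q).
Of the listed options, only Asn belongs to this group.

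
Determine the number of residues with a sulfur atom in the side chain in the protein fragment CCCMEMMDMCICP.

9

Cysteine (C, thiol) and methionine (M, thioether) are the two sulfur-containing amino acids.
Matching residues: C1, C2, C3, M4, M6, M7, M9, C10, C12.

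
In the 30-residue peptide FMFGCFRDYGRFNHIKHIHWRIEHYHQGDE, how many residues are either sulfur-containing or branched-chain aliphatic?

5

Sulfur-containing: C, M. Branched-chain aliphatic: I, L, V.
Sulfur-containing residues here: M2, C5 (2).
Branched-chain aliphatic residues here: I15, I18, I22 (3).
The two groups share no amino acid, so total = 2 + 3 = 5.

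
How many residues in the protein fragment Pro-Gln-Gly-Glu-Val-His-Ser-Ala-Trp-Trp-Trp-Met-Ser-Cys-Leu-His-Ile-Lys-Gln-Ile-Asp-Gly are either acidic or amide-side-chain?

4

Acidic: D, E. Amide-side-chain: N, Q.
Acidic residues here: Glu4, Asp21 (2).
Amide-side-chain residues here: Gln2, Gln19 (2).
The two groups share no amino acid, so total = 2 + 2 = 4.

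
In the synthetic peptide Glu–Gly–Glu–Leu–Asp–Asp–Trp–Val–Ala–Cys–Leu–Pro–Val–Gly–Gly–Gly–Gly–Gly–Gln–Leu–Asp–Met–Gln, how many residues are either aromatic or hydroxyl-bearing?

1

Aromatic: F, W, Y. Hydroxyl-bearing: S, T, Y.
Aromatic residues here: Trp7 (1).
Hydroxyl-bearing residues here: none (0).
(Y belongs to both groups, but none appear in this sequence.) Total = 1 + 0 = 1.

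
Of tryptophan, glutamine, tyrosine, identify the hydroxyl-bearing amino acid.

The –OH-bearing residues are Ser, Thr (aliphatic alcohols), and Tyr (phenol).
Of the listed options, only tyrosine belongs to this group.

tyrosine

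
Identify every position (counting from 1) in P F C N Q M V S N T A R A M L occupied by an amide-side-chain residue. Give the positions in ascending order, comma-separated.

4, 5, 9

Matching residues: N4, Q5, N9.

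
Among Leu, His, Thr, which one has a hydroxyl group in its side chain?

Serine (S), threonine (T), and tyrosine (Y) each carry a hydroxyl group on the side chain.
Of the listed options, only Thr belongs to this group.

Thr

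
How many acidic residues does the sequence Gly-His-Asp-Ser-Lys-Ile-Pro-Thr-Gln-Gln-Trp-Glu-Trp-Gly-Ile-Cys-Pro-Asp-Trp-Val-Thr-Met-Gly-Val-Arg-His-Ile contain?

3

Only D (aspartate) and E (glutamate) carry a side-chain carboxylic acid.
Matching residues: Asp3, Glu12, Asp18.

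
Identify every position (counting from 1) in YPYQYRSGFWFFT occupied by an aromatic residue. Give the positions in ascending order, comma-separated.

The aromatic amino acids are Phe (F, benzyl), Trp (W, indole), and Tyr (Y, phenol).
Matching residues: Y1, Y3, Y5, F9, W10, F11, F12.

1, 3, 5, 9, 10, 11, 12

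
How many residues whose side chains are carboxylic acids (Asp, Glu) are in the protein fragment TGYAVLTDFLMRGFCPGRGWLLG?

Matching residues: D8.

1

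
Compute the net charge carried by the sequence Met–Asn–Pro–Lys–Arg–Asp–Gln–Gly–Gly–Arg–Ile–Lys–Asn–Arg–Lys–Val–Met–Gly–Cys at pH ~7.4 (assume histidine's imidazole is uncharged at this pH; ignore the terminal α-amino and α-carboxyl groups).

+5

At pH ~7.4 the Lys and Arg side chains are protonated (+1), the Asp and Glu side chains are deprotonated (−1), and with His taken as neutral all other side chains carry no charge.
Positive (K, R): Lys4, Arg5, Arg10, Lys12, Arg14, Lys15 → +6.
Negative (D, E): Asp6 → −1.
Net charge = (+6) + (−1) = +5.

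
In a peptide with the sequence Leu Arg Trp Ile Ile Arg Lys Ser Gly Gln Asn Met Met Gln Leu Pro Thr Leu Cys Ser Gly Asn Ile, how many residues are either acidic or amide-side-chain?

Acidic: D, E. Amide-side-chain: N, Q.
Acidic residues here: none (0).
Amide-side-chain residues here: Gln10, Asn11, Gln14, Asn22 (4).
The two groups share no amino acid, so total = 0 + 4 = 4.

4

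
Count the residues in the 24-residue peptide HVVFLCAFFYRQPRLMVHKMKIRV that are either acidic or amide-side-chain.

1

Acidic: D, E. Amide-side-chain: N, Q.
Acidic residues here: none (0).
Amide-side-chain residues here: Q12 (1).
The two groups share no amino acid, so total = 0 + 1 = 1.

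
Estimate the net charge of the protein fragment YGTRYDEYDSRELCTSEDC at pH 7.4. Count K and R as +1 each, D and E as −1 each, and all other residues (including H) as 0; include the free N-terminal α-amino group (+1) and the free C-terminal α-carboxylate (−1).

-4

Positive (K, R): R4, R11 → +2.
Negative (D, E): D6, E7, D9, E12, E17, D18 → −6.
The N-terminus (+1) and C-terminus (−1) cancel.
Net charge = (+2) + (−6) = −4.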